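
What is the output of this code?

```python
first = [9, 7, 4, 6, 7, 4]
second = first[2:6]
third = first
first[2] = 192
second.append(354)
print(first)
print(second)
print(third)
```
[9, 7, 192, 6, 7, 4]
[4, 6, 7, 4, 354]
[9, 7, 192, 6, 7, 4]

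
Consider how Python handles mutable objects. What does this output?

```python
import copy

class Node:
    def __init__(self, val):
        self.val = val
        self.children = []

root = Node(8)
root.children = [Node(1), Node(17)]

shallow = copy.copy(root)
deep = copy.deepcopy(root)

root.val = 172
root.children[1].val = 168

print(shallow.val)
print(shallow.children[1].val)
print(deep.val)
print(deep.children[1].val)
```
8
168
8
17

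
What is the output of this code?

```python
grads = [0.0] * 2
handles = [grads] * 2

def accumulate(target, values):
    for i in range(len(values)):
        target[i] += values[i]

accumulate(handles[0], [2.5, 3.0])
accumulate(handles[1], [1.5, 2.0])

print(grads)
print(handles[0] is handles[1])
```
[4.0, 5.0]
True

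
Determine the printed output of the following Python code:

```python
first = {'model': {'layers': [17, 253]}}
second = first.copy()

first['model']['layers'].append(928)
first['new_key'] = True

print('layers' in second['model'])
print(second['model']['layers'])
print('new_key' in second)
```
True
[17, 253, 928]
False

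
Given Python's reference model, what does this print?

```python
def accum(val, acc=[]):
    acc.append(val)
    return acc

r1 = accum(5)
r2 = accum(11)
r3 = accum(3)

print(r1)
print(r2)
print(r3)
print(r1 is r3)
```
[5, 11, 3]
[5, 11, 3]
[5, 11, 3]
True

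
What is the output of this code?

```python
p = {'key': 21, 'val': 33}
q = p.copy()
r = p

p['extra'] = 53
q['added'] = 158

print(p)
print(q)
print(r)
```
{'key': 21, 'val': 33, 'extra': 53}
{'key': 21, 'val': 33, 'added': 158}
{'key': 21, 'val': 33, 'extra': 53}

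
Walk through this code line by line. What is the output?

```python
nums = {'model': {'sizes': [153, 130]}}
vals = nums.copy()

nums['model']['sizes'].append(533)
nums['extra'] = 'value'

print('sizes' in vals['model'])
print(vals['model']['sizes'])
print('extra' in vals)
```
True
[153, 130, 533]
False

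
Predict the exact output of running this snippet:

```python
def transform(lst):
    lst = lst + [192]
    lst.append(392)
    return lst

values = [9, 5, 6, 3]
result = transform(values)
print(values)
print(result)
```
[9, 5, 6, 3]
[9, 5, 6, 3, 192, 392]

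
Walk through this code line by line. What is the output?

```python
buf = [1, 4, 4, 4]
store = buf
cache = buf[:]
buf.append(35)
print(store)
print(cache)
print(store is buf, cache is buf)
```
[1, 4, 4, 4, 35]
[1, 4, 4, 4]
True False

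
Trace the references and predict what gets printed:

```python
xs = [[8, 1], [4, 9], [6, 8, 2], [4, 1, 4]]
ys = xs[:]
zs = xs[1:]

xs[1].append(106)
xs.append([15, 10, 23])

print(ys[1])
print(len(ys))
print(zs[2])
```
[4, 9, 106]
4
[4, 1, 4]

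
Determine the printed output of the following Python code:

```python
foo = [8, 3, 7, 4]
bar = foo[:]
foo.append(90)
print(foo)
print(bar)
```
[8, 3, 7, 4, 90]
[8, 3, 7, 4]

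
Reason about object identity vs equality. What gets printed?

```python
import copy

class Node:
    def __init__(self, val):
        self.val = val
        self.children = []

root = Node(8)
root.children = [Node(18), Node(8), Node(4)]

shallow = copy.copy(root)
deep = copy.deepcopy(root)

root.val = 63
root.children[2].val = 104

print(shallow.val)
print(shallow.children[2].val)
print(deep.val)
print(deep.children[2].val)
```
8
104
8
4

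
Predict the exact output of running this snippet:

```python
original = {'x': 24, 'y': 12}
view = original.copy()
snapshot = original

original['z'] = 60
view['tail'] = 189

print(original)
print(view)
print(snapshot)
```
{'x': 24, 'y': 12, 'z': 60}
{'x': 24, 'y': 12, 'tail': 189}
{'x': 24, 'y': 12, 'z': 60}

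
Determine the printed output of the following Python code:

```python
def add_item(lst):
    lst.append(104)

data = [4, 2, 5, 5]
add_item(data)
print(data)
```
[4, 2, 5, 5, 104]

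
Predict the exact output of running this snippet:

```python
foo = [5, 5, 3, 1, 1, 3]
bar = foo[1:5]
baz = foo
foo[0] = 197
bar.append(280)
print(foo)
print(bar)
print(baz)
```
[197, 5, 3, 1, 1, 3]
[5, 3, 1, 1, 280]
[197, 5, 3, 1, 1, 3]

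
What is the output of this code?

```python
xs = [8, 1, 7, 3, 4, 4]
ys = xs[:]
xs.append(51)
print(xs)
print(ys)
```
[8, 1, 7, 3, 4, 4, 51]
[8, 1, 7, 3, 4, 4]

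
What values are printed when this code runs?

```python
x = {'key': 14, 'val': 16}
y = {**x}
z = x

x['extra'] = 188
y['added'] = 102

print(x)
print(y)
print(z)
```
{'key': 14, 'val': 16, 'extra': 188}
{'key': 14, 'val': 16, 'added': 102}
{'key': 14, 'val': 16, 'extra': 188}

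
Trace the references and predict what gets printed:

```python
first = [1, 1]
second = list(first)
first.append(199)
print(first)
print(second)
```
[1, 1, 199]
[1, 1]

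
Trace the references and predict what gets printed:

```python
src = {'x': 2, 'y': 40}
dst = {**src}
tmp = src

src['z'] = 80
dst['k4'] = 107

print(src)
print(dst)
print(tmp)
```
{'x': 2, 'y': 40, 'z': 80}
{'x': 2, 'y': 40, 'k4': 107}
{'x': 2, 'y': 40, 'z': 80}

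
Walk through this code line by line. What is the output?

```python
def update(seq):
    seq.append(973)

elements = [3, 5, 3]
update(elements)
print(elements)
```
[3, 5, 3, 973]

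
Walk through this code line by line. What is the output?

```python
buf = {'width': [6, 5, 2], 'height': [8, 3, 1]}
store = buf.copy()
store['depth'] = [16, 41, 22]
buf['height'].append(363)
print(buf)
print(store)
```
{'width': [6, 5, 2], 'height': [8, 3, 1, 363]}
{'width': [6, 5, 2], 'height': [8, 3, 1, 363], 'depth': [16, 41, 22]}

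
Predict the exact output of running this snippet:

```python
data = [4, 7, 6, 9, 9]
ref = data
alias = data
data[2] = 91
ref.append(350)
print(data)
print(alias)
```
[4, 7, 91, 9, 9, 350]
[4, 7, 91, 9, 9, 350]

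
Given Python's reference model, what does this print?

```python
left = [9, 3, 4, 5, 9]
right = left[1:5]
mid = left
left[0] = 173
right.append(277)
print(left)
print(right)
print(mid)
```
[173, 3, 4, 5, 9]
[3, 4, 5, 9, 277]
[173, 3, 4, 5, 9]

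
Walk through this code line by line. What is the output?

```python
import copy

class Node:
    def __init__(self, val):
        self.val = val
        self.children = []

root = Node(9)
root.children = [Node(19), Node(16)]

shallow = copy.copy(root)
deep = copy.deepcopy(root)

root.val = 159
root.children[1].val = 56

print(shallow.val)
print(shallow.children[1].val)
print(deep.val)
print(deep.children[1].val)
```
9
56
9
16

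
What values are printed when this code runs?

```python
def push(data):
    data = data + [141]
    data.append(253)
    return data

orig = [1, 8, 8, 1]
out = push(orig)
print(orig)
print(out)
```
[1, 8, 8, 1]
[1, 8, 8, 1, 141, 253]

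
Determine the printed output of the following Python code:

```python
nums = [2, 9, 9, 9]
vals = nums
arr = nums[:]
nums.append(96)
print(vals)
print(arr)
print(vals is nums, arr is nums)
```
[2, 9, 9, 9, 96]
[2, 9, 9, 9]
True False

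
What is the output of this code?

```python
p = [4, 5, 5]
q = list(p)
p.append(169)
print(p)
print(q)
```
[4, 5, 5, 169]
[4, 5, 5]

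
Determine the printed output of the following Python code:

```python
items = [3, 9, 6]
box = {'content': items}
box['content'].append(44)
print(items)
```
[3, 9, 6, 44]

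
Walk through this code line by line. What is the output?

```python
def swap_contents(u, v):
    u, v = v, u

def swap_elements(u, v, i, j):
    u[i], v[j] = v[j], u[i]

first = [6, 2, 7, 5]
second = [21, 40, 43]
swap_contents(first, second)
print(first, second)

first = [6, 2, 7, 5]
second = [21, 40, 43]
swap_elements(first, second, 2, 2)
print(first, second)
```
[6, 2, 7, 5] [21, 40, 43]
[6, 2, 43, 5] [21, 40, 7]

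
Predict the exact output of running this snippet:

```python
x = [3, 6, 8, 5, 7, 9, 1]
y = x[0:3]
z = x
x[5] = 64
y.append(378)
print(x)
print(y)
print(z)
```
[3, 6, 8, 5, 7, 64, 1]
[3, 6, 8, 378]
[3, 6, 8, 5, 7, 64, 1]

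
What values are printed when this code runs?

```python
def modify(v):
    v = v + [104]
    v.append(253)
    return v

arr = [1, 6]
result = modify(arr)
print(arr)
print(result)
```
[1, 6]
[1, 6, 104, 253]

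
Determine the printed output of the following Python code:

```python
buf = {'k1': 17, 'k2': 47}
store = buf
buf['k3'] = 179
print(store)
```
{'k1': 17, 'k2': 47, 'k3': 179}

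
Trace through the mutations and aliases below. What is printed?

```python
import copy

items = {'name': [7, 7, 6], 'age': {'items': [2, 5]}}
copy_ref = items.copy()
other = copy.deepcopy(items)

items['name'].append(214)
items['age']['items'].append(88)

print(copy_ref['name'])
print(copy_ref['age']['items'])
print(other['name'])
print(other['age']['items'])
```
[7, 7, 6, 214]
[2, 5, 88]
[7, 7, 6]
[2, 5]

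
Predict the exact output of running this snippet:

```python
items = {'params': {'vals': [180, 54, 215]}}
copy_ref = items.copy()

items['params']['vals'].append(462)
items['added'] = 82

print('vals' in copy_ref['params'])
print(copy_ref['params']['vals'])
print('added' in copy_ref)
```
True
[180, 54, 215, 462]
False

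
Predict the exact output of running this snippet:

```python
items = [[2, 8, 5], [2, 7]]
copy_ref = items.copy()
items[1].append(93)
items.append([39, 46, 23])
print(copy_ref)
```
[[2, 8, 5], [2, 7, 93]]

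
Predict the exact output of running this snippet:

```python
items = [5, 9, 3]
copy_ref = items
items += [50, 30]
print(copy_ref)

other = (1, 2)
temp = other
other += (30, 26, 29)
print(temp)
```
[5, 9, 3, 50, 30]
(1, 2)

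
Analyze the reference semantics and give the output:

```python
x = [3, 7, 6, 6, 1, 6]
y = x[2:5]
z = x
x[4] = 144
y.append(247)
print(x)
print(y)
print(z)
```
[3, 7, 6, 6, 144, 6]
[6, 6, 1, 247]
[3, 7, 6, 6, 144, 6]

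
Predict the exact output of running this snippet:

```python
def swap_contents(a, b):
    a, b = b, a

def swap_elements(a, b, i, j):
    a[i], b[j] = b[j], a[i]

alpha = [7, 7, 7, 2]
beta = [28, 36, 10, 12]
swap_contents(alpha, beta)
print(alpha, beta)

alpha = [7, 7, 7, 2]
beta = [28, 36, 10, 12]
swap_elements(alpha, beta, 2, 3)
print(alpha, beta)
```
[7, 7, 7, 2] [28, 36, 10, 12]
[7, 7, 12, 2] [28, 36, 10, 7]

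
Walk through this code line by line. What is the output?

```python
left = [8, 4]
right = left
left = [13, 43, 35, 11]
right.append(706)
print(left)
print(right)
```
[13, 43, 35, 11]
[8, 4, 706]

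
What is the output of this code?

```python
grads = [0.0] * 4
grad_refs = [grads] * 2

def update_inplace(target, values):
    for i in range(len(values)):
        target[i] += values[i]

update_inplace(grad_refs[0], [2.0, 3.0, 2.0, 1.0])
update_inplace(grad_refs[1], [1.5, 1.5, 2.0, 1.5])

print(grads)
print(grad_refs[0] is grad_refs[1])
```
[3.5, 4.5, 4.0, 2.5]
True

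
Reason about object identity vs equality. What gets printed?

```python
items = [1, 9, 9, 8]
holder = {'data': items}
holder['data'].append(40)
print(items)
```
[1, 9, 9, 8, 40]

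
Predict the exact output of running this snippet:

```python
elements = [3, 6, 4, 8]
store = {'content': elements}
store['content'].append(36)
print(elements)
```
[3, 6, 4, 8, 36]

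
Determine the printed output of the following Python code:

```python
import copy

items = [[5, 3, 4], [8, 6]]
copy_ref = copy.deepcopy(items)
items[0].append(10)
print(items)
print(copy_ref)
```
[[5, 3, 4, 10], [8, 6]]
[[5, 3, 4], [8, 6]]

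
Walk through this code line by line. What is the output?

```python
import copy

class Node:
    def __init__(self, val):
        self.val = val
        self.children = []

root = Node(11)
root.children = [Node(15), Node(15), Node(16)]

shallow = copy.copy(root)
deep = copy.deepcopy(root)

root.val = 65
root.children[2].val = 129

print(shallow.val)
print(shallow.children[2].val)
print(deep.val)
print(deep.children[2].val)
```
11
129
11
16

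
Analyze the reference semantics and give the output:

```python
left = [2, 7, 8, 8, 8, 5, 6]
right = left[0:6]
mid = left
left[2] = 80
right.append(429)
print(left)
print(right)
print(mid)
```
[2, 7, 80, 8, 8, 5, 6]
[2, 7, 8, 8, 8, 5, 429]
[2, 7, 80, 8, 8, 5, 6]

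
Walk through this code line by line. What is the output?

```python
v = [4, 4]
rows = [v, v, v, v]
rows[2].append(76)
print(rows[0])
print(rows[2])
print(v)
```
[4, 4, 76]
[4, 4, 76]
[4, 4, 76]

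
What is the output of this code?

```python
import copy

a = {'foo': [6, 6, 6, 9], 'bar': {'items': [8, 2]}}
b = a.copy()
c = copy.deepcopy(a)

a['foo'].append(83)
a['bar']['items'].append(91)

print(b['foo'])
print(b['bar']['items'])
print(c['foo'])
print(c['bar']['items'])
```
[6, 6, 6, 9, 83]
[8, 2, 91]
[6, 6, 6, 9]
[8, 2]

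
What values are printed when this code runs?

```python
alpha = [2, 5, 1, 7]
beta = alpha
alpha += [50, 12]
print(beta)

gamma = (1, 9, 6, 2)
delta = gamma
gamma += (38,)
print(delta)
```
[2, 5, 1, 7, 50, 12]
(1, 9, 6, 2)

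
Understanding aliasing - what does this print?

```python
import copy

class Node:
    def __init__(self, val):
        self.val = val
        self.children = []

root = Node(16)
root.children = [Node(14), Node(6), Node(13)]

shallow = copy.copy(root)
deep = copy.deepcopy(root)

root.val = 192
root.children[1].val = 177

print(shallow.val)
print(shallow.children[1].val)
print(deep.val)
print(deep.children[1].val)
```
16
177
16
6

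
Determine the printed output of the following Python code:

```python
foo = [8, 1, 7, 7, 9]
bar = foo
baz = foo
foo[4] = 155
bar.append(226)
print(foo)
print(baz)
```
[8, 1, 7, 7, 155, 226]
[8, 1, 7, 7, 155, 226]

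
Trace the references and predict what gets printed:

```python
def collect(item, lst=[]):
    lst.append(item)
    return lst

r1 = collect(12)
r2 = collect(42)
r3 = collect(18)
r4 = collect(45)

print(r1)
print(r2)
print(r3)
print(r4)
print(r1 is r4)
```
[12, 42, 18, 45]
[12, 42, 18, 45]
[12, 42, 18, 45]
[12, 42, 18, 45]
True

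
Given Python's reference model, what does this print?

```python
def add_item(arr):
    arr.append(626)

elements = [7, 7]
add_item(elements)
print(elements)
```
[7, 7, 626]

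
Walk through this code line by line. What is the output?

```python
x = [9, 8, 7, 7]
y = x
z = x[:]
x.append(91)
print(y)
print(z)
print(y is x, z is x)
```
[9, 8, 7, 7, 91]
[9, 8, 7, 7]
True False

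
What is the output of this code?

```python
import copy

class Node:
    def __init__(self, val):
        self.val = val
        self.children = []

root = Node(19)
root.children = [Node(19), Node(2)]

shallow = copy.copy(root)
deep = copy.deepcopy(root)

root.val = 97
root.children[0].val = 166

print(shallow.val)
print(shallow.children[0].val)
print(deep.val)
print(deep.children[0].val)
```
19
166
19
19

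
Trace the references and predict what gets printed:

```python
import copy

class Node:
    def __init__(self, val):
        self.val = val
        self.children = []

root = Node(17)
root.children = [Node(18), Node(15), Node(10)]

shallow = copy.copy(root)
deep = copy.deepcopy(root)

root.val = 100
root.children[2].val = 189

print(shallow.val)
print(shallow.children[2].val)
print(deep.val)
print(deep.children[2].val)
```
17
189
17
10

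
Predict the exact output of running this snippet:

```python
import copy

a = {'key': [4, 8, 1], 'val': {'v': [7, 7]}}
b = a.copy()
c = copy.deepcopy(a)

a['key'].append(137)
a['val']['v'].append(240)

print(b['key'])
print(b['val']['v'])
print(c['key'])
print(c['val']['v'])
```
[4, 8, 1, 137]
[7, 7, 240]
[4, 8, 1]
[7, 7]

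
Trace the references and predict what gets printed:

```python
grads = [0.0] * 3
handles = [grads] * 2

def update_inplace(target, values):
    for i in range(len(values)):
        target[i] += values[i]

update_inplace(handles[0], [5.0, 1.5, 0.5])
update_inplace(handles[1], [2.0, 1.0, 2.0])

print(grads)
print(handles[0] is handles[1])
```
[7.0, 2.5, 2.5]
True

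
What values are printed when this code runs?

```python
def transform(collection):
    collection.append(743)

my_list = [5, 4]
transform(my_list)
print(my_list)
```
[5, 4, 743]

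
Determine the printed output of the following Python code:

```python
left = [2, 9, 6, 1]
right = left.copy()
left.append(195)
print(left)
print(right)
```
[2, 9, 6, 1, 195]
[2, 9, 6, 1]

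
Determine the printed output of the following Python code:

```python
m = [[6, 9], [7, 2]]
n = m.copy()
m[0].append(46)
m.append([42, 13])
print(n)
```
[[6, 9, 46], [7, 2]]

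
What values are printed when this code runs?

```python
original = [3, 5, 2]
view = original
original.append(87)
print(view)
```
[3, 5, 2, 87]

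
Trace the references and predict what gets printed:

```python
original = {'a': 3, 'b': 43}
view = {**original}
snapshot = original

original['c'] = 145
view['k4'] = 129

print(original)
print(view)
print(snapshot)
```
{'a': 3, 'b': 43, 'c': 145}
{'a': 3, 'b': 43, 'k4': 129}
{'a': 3, 'b': 43, 'c': 145}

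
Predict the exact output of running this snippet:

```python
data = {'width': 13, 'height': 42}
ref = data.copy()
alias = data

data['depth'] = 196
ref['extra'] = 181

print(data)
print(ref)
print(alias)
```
{'width': 13, 'height': 42, 'depth': 196}
{'width': 13, 'height': 42, 'extra': 181}
{'width': 13, 'height': 42, 'depth': 196}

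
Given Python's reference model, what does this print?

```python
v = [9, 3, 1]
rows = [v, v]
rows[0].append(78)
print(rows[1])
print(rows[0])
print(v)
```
[9, 3, 1, 78]
[9, 3, 1, 78]
[9, 3, 1, 78]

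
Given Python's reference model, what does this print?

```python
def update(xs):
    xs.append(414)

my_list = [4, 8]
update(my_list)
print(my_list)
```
[4, 8, 414]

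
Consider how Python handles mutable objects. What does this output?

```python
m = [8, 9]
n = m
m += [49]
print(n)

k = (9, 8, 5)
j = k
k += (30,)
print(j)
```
[8, 9, 49]
(9, 8, 5)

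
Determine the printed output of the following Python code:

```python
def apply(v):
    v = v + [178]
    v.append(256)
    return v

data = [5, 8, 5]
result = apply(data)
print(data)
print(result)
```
[5, 8, 5]
[5, 8, 5, 178, 256]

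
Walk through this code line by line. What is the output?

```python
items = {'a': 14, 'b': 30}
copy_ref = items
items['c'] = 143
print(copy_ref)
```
{'a': 14, 'b': 30, 'c': 143}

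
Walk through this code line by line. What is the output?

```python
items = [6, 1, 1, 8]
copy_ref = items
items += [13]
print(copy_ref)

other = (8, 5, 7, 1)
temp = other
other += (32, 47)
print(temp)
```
[6, 1, 1, 8, 13]
(8, 5, 7, 1)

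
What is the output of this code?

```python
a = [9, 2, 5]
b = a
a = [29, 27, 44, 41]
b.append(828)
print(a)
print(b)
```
[29, 27, 44, 41]
[9, 2, 5, 828]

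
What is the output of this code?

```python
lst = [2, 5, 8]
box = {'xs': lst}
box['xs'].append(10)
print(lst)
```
[2, 5, 8, 10]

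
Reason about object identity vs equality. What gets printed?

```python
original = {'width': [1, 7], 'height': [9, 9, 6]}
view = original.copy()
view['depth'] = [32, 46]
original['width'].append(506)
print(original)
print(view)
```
{'width': [1, 7, 506], 'height': [9, 9, 6]}
{'width': [1, 7, 506], 'height': [9, 9, 6], 'depth': [32, 46]}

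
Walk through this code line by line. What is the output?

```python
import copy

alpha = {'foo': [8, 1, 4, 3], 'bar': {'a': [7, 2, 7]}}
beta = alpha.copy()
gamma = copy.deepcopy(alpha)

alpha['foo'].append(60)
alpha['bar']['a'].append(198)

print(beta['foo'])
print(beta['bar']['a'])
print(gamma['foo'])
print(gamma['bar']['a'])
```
[8, 1, 4, 3, 60]
[7, 2, 7, 198]
[8, 1, 4, 3]
[7, 2, 7]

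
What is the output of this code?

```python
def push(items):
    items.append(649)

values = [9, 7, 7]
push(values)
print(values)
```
[9, 7, 7, 649]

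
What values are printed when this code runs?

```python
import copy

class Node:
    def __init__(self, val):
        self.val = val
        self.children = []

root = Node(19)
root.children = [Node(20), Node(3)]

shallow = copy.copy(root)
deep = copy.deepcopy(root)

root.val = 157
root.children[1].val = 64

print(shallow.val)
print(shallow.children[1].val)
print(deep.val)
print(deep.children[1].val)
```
19
64
19
3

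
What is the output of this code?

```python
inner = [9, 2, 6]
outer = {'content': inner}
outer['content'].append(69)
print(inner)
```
[9, 2, 6, 69]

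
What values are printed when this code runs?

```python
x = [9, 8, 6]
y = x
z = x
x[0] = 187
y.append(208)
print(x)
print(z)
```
[187, 8, 6, 208]
[187, 8, 6, 208]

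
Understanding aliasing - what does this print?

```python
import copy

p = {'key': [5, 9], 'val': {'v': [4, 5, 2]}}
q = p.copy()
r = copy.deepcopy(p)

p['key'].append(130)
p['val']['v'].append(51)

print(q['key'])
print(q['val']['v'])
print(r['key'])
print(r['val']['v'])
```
[5, 9, 130]
[4, 5, 2, 51]
[5, 9]
[4, 5, 2]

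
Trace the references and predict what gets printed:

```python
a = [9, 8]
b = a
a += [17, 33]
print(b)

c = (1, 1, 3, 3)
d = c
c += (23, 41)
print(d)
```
[9, 8, 17, 33]
(1, 1, 3, 3)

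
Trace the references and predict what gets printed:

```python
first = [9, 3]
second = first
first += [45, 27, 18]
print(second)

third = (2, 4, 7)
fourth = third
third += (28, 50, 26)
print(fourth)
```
[9, 3, 45, 27, 18]
(2, 4, 7)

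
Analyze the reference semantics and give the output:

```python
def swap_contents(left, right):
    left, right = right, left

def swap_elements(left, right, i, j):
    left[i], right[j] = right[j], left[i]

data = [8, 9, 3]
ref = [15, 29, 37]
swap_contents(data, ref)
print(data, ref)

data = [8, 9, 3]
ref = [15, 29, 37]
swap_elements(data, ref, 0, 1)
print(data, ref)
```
[8, 9, 3] [15, 29, 37]
[29, 9, 3] [15, 8, 37]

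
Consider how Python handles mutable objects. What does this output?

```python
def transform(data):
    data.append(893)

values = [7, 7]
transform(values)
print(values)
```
[7, 7, 893]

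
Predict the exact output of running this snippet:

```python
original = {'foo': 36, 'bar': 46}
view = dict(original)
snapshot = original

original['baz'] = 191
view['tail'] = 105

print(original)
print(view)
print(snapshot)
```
{'foo': 36, 'bar': 46, 'baz': 191}
{'foo': 36, 'bar': 46, 'tail': 105}
{'foo': 36, 'bar': 46, 'baz': 191}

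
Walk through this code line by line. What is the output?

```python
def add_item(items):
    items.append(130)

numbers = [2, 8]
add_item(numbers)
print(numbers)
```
[2, 8, 130]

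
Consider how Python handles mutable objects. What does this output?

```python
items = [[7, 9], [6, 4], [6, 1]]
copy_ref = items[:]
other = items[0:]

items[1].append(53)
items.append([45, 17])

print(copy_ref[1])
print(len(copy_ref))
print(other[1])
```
[6, 4, 53]
3
[6, 4, 53]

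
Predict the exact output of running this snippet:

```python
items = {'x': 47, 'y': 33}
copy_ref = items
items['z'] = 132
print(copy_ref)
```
{'x': 47, 'y': 33, 'z': 132}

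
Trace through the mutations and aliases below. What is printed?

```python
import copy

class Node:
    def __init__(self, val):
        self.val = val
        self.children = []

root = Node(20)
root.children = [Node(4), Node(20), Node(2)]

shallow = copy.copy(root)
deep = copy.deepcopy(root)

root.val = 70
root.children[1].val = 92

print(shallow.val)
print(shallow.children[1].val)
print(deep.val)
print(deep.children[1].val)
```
20
92
20
20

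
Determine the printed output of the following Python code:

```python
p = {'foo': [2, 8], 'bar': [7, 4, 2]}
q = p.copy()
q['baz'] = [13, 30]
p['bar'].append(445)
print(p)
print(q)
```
{'foo': [2, 8], 'bar': [7, 4, 2, 445]}
{'foo': [2, 8], 'bar': [7, 4, 2, 445], 'baz': [13, 30]}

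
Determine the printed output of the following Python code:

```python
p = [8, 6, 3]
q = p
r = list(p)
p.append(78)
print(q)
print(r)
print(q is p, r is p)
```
[8, 6, 3, 78]
[8, 6, 3]
True False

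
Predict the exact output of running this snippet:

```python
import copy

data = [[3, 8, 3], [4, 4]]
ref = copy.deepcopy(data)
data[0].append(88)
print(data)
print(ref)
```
[[3, 8, 3, 88], [4, 4]]
[[3, 8, 3], [4, 4]]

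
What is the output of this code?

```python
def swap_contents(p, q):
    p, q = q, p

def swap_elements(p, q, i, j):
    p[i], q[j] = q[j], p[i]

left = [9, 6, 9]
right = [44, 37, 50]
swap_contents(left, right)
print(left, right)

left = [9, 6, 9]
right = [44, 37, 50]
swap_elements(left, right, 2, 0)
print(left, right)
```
[9, 6, 9] [44, 37, 50]
[9, 6, 44] [9, 37, 50]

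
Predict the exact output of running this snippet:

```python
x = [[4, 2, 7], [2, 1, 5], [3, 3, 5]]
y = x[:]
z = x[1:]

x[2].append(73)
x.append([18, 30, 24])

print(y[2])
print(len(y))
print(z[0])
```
[3, 3, 5, 73]
3
[2, 1, 5]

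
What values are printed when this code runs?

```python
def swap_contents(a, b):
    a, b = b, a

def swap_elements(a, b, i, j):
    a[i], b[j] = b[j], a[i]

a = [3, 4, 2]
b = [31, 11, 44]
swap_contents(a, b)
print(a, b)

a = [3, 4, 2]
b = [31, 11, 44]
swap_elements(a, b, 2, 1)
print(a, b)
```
[3, 4, 2] [31, 11, 44]
[3, 4, 11] [31, 2, 44]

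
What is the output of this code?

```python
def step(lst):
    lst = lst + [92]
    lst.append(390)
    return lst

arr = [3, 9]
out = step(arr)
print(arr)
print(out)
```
[3, 9]
[3, 9, 92, 390]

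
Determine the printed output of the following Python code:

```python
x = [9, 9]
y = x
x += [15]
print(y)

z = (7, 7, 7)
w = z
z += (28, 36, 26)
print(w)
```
[9, 9, 15]
(7, 7, 7)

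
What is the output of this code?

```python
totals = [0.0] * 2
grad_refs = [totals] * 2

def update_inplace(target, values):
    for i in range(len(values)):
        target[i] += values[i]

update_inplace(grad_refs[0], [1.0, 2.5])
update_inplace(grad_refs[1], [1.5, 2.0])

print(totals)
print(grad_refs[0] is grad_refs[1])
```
[2.5, 4.5]
True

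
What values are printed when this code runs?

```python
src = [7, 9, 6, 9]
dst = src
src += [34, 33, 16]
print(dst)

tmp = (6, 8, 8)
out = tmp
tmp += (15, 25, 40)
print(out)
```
[7, 9, 6, 9, 34, 33, 16]
(6, 8, 8)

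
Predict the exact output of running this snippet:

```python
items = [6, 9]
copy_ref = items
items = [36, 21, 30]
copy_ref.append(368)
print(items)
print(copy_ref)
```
[36, 21, 30]
[6, 9, 368]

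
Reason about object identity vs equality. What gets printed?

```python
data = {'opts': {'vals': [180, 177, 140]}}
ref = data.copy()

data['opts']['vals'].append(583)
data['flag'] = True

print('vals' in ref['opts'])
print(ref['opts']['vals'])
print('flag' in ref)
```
True
[180, 177, 140, 583]
False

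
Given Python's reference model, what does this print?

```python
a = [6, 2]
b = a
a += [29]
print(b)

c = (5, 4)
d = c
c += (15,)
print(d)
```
[6, 2, 29]
(5, 4)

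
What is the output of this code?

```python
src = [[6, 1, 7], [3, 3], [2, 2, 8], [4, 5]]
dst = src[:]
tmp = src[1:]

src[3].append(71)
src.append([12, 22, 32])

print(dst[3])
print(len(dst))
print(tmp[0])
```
[4, 5, 71]
4
[3, 3]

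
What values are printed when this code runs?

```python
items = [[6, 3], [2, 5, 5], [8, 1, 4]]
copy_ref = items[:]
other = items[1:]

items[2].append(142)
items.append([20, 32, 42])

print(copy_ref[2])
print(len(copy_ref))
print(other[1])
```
[8, 1, 4, 142]
3
[8, 1, 4, 142]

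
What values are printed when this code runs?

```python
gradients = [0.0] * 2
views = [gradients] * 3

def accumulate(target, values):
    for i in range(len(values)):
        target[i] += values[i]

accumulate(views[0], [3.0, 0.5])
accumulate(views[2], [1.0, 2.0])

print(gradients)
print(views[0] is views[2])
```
[4.0, 2.5]
True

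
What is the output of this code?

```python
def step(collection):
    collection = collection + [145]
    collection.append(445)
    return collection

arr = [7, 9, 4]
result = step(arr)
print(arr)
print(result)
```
[7, 9, 4]
[7, 9, 4, 145, 445]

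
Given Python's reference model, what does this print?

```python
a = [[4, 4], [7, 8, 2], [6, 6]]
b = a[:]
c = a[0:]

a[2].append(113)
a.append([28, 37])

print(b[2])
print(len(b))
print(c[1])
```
[6, 6, 113]
3
[7, 8, 2]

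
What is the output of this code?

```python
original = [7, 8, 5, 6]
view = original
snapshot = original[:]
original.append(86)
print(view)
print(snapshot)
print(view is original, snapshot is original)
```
[7, 8, 5, 6, 86]
[7, 8, 5, 6]
True False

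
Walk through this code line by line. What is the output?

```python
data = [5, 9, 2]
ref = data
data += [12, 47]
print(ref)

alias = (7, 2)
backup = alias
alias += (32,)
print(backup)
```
[5, 9, 2, 12, 47]
(7, 2)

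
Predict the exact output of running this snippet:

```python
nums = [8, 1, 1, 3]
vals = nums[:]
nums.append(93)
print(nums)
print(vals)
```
[8, 1, 1, 3, 93]
[8, 1, 1, 3]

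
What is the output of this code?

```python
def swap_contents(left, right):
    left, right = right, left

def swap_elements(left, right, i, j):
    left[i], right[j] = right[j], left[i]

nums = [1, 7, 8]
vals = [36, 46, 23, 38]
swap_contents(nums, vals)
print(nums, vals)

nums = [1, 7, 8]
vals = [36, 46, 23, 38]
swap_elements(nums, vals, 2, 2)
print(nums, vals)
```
[1, 7, 8] [36, 46, 23, 38]
[1, 7, 23] [36, 46, 8, 38]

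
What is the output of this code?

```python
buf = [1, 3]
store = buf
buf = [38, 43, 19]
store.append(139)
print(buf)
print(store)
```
[38, 43, 19]
[1, 3, 139]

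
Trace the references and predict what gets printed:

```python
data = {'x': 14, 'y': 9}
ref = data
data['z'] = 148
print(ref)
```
{'x': 14, 'y': 9, 'z': 148}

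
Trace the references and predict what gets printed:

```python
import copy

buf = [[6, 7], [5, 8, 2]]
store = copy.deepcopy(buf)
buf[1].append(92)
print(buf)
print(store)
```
[[6, 7], [5, 8, 2, 92]]
[[6, 7], [5, 8, 2]]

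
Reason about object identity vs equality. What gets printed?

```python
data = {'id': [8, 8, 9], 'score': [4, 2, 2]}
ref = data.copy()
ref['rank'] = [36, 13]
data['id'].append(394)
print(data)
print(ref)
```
{'id': [8, 8, 9, 394], 'score': [4, 2, 2]}
{'id': [8, 8, 9, 394], 'score': [4, 2, 2], 'rank': [36, 13]}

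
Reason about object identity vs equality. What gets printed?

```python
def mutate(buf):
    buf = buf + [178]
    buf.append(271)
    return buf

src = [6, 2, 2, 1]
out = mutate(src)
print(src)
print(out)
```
[6, 2, 2, 1]
[6, 2, 2, 1, 178, 271]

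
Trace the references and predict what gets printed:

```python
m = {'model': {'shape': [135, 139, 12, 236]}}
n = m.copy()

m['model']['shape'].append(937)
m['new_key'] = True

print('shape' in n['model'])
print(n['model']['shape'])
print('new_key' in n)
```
True
[135, 139, 12, 236, 937]
False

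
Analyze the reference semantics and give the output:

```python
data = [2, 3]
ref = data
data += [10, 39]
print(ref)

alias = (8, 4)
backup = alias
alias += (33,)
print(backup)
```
[2, 3, 10, 39]
(8, 4)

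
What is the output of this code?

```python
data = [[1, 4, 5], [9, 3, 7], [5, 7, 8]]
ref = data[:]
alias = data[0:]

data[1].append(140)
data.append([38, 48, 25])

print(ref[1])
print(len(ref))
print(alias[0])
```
[9, 3, 7, 140]
3
[1, 4, 5]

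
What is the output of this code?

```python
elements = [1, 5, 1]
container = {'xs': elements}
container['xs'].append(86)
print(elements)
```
[1, 5, 1, 86]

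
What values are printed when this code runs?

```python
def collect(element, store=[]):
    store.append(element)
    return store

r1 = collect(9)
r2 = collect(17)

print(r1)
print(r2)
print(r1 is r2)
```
[9, 17]
[9, 17]
True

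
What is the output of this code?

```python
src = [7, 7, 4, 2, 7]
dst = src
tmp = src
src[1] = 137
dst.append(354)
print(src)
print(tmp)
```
[7, 137, 4, 2, 7, 354]
[7, 137, 4, 2, 7, 354]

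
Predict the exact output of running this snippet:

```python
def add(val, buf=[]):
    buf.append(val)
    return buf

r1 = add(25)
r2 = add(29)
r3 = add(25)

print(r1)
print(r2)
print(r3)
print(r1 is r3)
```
[25, 29, 25]
[25, 29, 25]
[25, 29, 25]
True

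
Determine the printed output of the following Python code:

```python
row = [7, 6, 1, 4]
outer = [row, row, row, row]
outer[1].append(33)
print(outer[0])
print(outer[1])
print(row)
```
[7, 6, 1, 4, 33]
[7, 6, 1, 4, 33]
[7, 6, 1, 4, 33]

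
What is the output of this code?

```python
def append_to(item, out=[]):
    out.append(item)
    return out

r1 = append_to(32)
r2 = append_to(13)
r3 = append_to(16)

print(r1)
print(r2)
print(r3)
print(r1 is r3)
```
[32, 13, 16]
[32, 13, 16]
[32, 13, 16]
True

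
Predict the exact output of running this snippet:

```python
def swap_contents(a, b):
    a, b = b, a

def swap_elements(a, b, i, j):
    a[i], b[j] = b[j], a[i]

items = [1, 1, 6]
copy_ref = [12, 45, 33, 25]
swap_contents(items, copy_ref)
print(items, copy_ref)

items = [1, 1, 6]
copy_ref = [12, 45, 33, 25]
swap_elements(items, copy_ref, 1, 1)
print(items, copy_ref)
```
[1, 1, 6] [12, 45, 33, 25]
[1, 45, 6] [12, 1, 33, 25]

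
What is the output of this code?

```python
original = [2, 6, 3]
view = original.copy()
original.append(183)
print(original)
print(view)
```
[2, 6, 3, 183]
[2, 6, 3]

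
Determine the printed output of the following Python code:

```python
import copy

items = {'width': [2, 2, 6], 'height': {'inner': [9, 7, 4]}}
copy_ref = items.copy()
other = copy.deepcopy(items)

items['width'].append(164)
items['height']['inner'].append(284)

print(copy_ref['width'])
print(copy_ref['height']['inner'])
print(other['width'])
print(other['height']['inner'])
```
[2, 2, 6, 164]
[9, 7, 4, 284]
[2, 2, 6]
[9, 7, 4]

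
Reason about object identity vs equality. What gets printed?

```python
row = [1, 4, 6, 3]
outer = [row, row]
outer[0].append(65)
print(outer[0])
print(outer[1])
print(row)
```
[1, 4, 6, 3, 65]
[1, 4, 6, 3, 65]
[1, 4, 6, 3, 65]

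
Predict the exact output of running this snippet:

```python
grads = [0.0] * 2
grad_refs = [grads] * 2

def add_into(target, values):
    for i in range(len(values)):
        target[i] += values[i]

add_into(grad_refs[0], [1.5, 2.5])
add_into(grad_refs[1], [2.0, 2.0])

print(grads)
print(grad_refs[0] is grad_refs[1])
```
[3.5, 4.5]
True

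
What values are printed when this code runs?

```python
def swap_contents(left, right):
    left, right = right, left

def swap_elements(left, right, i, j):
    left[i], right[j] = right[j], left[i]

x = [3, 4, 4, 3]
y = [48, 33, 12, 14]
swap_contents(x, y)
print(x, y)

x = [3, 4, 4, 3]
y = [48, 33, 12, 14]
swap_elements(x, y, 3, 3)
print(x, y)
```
[3, 4, 4, 3] [48, 33, 12, 14]
[3, 4, 4, 14] [48, 33, 12, 3]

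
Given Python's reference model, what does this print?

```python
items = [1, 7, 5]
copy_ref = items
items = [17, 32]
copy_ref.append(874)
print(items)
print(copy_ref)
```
[17, 32]
[1, 7, 5, 874]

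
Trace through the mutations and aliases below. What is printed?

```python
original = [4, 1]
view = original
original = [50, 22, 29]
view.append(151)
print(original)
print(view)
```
[50, 22, 29]
[4, 1, 151]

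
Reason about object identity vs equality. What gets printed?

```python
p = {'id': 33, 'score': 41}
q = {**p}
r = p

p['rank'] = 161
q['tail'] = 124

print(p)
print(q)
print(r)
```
{'id': 33, 'score': 41, 'rank': 161}
{'id': 33, 'score': 41, 'tail': 124}
{'id': 33, 'score': 41, 'rank': 161}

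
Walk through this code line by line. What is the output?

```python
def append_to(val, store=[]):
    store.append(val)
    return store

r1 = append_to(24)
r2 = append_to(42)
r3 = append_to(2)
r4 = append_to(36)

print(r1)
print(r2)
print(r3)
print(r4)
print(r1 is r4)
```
[24, 42, 2, 36]
[24, 42, 2, 36]
[24, 42, 2, 36]
[24, 42, 2, 36]
True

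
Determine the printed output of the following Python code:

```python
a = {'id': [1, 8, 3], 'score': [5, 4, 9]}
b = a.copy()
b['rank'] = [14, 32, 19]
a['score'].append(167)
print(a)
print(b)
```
{'id': [1, 8, 3], 'score': [5, 4, 9, 167]}
{'id': [1, 8, 3], 'score': [5, 4, 9, 167], 'rank': [14, 32, 19]}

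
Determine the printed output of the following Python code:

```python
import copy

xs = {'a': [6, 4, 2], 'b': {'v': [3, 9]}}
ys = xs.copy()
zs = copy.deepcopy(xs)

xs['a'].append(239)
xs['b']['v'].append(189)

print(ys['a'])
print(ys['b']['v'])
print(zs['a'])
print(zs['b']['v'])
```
[6, 4, 2, 239]
[3, 9, 189]
[6, 4, 2]
[3, 9]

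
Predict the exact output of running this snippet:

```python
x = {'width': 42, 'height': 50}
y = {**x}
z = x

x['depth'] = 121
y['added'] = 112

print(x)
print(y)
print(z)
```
{'width': 42, 'height': 50, 'depth': 121}
{'width': 42, 'height': 50, 'added': 112}
{'width': 42, 'height': 50, 'depth': 121}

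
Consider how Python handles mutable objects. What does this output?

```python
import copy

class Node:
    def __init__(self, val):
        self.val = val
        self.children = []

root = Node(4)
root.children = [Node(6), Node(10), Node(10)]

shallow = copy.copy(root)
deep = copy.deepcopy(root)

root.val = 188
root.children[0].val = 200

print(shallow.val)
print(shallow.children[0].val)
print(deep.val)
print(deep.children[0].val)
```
4
200
4
6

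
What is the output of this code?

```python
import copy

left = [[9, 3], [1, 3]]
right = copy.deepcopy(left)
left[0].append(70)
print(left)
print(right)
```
[[9, 3, 70], [1, 3]]
[[9, 3], [1, 3]]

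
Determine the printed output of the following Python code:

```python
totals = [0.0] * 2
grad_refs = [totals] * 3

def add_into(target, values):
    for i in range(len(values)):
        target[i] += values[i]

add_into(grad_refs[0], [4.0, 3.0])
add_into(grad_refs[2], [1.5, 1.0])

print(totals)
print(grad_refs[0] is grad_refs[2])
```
[5.5, 4.0]
True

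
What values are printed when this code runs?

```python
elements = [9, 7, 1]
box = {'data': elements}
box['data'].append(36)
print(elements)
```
[9, 7, 1, 36]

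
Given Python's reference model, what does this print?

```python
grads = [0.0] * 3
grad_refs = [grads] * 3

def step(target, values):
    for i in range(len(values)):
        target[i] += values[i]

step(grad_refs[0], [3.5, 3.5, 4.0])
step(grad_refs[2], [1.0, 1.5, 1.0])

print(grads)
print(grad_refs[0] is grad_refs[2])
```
[4.5, 5.0, 5.0]
True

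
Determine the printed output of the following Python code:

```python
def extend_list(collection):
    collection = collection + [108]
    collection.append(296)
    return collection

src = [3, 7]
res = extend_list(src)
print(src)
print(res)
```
[3, 7]
[3, 7, 108, 296]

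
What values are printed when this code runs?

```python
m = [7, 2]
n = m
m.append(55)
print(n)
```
[7, 2, 55]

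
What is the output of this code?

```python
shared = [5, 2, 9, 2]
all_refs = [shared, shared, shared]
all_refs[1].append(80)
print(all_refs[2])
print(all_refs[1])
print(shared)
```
[5, 2, 9, 2, 80]
[5, 2, 9, 2, 80]
[5, 2, 9, 2, 80]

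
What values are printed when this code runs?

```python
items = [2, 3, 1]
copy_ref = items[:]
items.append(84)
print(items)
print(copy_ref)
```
[2, 3, 1, 84]
[2, 3, 1]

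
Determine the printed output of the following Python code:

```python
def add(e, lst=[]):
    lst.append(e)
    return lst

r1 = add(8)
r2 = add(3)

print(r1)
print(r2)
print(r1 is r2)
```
[8, 3]
[8, 3]
True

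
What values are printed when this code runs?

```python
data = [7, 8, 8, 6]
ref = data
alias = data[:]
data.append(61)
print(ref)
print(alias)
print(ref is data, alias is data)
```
[7, 8, 8, 6, 61]
[7, 8, 8, 6]
True False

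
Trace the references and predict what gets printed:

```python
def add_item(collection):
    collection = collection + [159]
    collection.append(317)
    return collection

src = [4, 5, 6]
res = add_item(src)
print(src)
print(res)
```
[4, 5, 6]
[4, 5, 6, 159, 317]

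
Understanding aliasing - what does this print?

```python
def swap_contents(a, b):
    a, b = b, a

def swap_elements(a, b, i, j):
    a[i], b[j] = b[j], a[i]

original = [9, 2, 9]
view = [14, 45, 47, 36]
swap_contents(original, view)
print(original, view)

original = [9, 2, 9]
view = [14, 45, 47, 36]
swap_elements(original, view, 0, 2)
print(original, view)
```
[9, 2, 9] [14, 45, 47, 36]
[47, 2, 9] [14, 45, 9, 36]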